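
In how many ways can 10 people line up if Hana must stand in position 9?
Fix one position: (10-1)! = 362880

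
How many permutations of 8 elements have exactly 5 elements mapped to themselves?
Choose the 5 fixed points C(8,5) = 56, derange the rest: !3 = Σ_{j=0}^{3} (-1)^j·3!/j! = 6 - 6 + 3 - 1 = 2. Product = 56 × 2 = 112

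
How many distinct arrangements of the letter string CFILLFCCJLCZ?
12! / (2! × 1! × 1! × 3! × 1! × 4!) = 1663200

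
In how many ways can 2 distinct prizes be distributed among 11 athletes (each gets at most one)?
P(11,2) = 11!/(11-2)! = 110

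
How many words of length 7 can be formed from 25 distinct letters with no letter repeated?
P(25,7) = 25!/(25-7)! = 2422728000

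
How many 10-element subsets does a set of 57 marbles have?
C(57,10) = 57!/(10!×47!) = 43183019880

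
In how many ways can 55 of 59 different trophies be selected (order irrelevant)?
C(59,55) = 59!/(55!×4!) = 455126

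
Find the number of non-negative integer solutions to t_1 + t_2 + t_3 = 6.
C(6+3-1, 3-1) = C(8, 2) = 28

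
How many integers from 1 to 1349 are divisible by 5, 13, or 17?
⌊1349/5⌋+⌊1349/13⌋+⌊1349/17⌋ - ⌊1349/65⌋-⌊1349/85⌋-⌊1349/221⌋ + ⌊1349/1105⌋ = 269+103+79 - 20-15-6 + 1 = 411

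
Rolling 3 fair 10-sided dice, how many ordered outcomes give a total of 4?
Coefficient of x^4 in (x + x² + ... + x^10)^3. By inclusion-exclusion on dice exceeding 10: Σ_j (-1)^j C(3,j)·C(4-1-10j, 2) = C(3,0)·C(3,2) = 1·3 = 3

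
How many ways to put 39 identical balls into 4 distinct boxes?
C(39+4-1, 4-1) = C(42, 3) = 11480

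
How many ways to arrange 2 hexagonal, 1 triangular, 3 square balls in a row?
6! / (2! × 1! × 3!) = 60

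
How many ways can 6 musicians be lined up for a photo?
6! = 720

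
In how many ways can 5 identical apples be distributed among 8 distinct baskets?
C(5+8-1, 8-1) = C(12, 7) = 792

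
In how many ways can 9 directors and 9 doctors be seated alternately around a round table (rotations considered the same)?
Fix one of the directors: (9-1)! ways for the remaining directors, × 9! ways for the doctors = 40320 × 362880 = 14631321600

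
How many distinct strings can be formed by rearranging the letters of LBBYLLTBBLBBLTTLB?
17! / (1! × 6! × 3! × 7!) = 16336320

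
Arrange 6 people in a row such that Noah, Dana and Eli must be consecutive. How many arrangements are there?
Treat the 3 as one block: (6-3+1)! × 3! = 24 × 6 = 144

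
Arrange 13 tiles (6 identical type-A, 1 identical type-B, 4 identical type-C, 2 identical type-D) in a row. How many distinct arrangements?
13! / (6! × 1! × 4! × 2!) = 180180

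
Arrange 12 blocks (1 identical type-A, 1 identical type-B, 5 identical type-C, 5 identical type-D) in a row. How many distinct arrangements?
12! / (1! × 1! × 5! × 5!) = 33264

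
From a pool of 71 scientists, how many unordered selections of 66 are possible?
C(71,66) = 71!/(66!×5!) = 13019909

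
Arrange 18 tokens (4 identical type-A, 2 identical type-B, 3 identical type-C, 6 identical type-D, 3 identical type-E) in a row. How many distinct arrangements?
18! / (4! × 2! × 3! × 6! × 3!) = 5145940800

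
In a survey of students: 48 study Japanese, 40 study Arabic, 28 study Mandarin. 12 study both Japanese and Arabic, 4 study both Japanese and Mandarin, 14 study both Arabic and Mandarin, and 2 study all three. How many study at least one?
|A∪B∪C| = 48+40+28-12-4-14+2 = 88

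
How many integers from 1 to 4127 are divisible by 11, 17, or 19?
⌊4127/11⌋+⌊4127/17⌋+⌊4127/19⌋ - ⌊4127/187⌋-⌊4127/209⌋-⌊4127/323⌋ + ⌊4127/3553⌋ = 375+242+217 - 22-19-12 + 1 = 782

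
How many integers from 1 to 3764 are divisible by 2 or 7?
⌊3764/2⌋ + ⌊3764/7⌋ - ⌊3764/14⌋ = 1882 + 537 - 268 = 2151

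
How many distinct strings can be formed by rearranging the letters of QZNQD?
5! / (1! × 2! × 1! × 1!) = 60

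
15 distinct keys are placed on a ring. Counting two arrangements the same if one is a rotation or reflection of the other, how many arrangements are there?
(15-1)!/2 = 87178291200/2 = 43589145600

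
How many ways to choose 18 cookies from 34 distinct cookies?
C(34,18) = 34!/(18!×16!) = 2203961430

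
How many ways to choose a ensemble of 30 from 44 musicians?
C(44,30) = 44!/(30!×14!) = 114955808528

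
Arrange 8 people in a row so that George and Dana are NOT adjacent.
Total - adjacent = 8! - (8-1)!×2 = 40320 - 10080 = 30240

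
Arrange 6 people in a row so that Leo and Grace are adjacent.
Treat as block: (6-1)! × 2! = 120 × 2 = 240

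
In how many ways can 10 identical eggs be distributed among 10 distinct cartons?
C(10+10-1, 10-1) = C(19, 9) = 92378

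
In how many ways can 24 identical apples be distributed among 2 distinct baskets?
C(24+2-1, 2-1) = C(25, 1) = 25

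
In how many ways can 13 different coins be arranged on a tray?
13! = 6227020800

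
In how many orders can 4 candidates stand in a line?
4! = 24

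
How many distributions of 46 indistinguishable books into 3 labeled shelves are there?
C(46+3-1, 3-1) = C(48, 2) = 1128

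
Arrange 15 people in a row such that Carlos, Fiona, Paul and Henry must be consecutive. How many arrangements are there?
Treat the 4 as one block: (15-4+1)! × 4! = 479001600 × 24 = 11496038400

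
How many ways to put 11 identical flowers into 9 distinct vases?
C(11+9-1, 9-1) = C(19, 8) = 75582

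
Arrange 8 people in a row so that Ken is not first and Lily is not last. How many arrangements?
By inclusion-exclusion: 8! - 2×(8-1)! + (8-2)! = 40320 - 10080 + 720 = 30960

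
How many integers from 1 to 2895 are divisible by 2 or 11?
⌊2895/2⌋ + ⌊2895/11⌋ - ⌊2895/22⌋ = 1447 + 263 - 131 = 1579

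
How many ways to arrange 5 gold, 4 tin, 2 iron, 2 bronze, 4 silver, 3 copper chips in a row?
20! / (5! × 4! × 2! × 2! × 4! × 3!) = 1466593128000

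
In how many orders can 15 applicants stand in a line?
15! = 1307674368000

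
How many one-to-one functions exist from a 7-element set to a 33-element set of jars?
P(33,7) = 33!/(33-7)! = 21531121920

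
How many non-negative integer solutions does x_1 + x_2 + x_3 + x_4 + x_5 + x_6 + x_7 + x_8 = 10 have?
C(10+8-1, 8-1) = C(17, 7) = 19448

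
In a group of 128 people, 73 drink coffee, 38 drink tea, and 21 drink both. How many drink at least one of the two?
|A∪B| = |A| + |B| - |A∩B| = 73 + 38 - 21 = 90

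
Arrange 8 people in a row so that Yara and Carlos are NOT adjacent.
Total - adjacent = 8! - (8-1)!×2 = 40320 - 10080 = 30240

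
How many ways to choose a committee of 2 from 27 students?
C(27,2) = 27!/(2!×25!) = 351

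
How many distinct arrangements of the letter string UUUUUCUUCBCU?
12! / (3! × 8! × 1!) = 1980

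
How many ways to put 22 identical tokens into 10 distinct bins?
C(22+10-1, 10-1) = C(31, 9) = 20160075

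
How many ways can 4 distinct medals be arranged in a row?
4! = 24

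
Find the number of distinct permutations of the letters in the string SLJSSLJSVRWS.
12! / (5! × 2! × 2! × 1! × 1! × 1!) = 997920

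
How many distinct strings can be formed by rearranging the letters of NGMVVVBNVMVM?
12! / (1! × 5! × 3! × 1! × 2!) = 332640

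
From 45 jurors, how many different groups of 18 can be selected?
C(45,18) = 45!/(18!×27!) = 1715884494940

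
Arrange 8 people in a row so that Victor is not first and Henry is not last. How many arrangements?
By inclusion-exclusion: 8! - 2×(8-1)! + (8-2)! = 40320 - 10080 + 720 = 30960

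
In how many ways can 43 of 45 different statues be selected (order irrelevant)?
C(45,43) = 45!/(43!×2!) = 990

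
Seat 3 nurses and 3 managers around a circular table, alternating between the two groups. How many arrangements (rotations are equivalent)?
Fix one of the nurses: (3-1)! ways for the remaining nurses, × 3! ways for the managers = 2 × 6 = 12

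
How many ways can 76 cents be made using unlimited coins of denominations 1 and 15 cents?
Coefficient of x^76 in 1/(1-x^1) · 1/(1-x^15). Use j coins of 15 for j = 0..⌊76/15⌋ = 5, the rest in 1s: 5 + 1 = 6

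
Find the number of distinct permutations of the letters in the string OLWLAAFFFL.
10! / (1! × 2! × 3! × 1! × 3!) = 50400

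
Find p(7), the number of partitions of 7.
Pentagonal recurrence p(n) = p(n-1) + p(n-2) - p(n-5) - p(n-7) + p(n-12) + p(n-15) - ... gives p(0..6) = 1, 1, 2, 3, 5, 7, 11. p(7) = p(6) + p(5) - p(2) - p(0) = 11 + 7 - 2 - 1 = 15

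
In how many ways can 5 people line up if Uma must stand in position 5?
Fix one position: (5-1)! = 24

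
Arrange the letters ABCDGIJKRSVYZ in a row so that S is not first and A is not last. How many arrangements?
By inclusion-exclusion: 13! - 2×(13-1)! + (13-2)! = 6227020800 - 958003200 + 39916800 = 5308934400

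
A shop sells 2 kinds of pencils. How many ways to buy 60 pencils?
C(60+2-1, 2-1) = C(61, 1) = 61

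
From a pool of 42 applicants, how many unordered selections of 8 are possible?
C(42,8) = 42!/(8!×34!) = 118030185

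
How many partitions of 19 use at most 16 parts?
By conjugation, equals partitions of 19 into parts ≤ 16. Let r_j(i) = number of partitions of i into parts ≤ j, for i = 0..19. r_1(i) = 1 for all i; r_j(i) = r_{j-1}(i) + r_j(i-j). Rows j = 2..16: ≤2: 1 1 2 2 3 3 4 4 5 5 6 6 7 7 8 8 9 9 10 10; ≤3: 1 1 2 3 4 5 7 8 10 12 14 16 19 21 24 27 30 33 37 40; ≤4: 1 1 2 3 5 6 9 11 15 18 23 27 34 39 47 54 64 72 84 94; ≤5: 1 1 2 3 5 7 10 13 18 23 30 37 47 57 70 84 101 119 141 164; ≤6: 1 1 2 3 5 7 11 14 20 26 35 44 58 71 90 110 136 163 199 235; ≤7: 1 1 2 3 5 7 11 15 21 28 38 49 65 82 105 131 164 201 248 300; ≤8: 1 1 2 3 5 7 11 15 22 29 40 52 70 89 116 146 186 230 288 352; ≤9: 1 1 2 3 5 7 11 15 22 30 41 54 73 94 123 157 201 252 318 393; ≤10: 1 1 2 3 5 7 11 15 22 30 42 55 75 97 128 164 212 267 340 423; ≤11: 1 1 2 3 5 7 11 15 22 30 42 56 76 99 131 169 219 278 355 445; ≤12: 1 1 2 3 5 7 11 15 22 30 42 56 77 100 133 172 224 285 366 460; ≤13: 1 1 2 3 5 7 11 15 22 30 42 56 77 101 134 174 227 290 373 471; ≤14: 1 1 2 3 5 7 11 15 22 30 42 56 77 101 135 175 229 293 378 478; ≤15: 1 1 2 3 5 7 11 15 22 30 42 56 77 101 135 176 230 295 381 483; ≤16: 1 1 2 3 5 7 11 15 22 30 42 56 77 101 135 176 231 296 383 486. r_16(19) = 486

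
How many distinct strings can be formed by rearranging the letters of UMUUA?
5! / (1! × 3! × 1!) = 20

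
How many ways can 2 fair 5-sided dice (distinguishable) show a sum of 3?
Coefficient of x^3 in (x + x² + ... + x^5)^2. By inclusion-exclusion on dice exceeding 5: Σ_j (-1)^j C(2,j)·C(3-1-5j, 1) = C(2,0)·C(2,1) = 1·2 = 2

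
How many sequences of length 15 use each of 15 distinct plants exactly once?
15! = 1307674368000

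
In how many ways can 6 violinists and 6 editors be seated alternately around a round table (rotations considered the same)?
Fix one of the violinists: (6-1)! ways for the remaining violinists, × 6! ways for the editors = 120 × 720 = 86400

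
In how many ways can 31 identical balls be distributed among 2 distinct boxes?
C(31+2-1, 2-1) = C(32, 1) = 32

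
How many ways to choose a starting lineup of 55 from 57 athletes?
C(57,55) = 57!/(55!×2!) = 1596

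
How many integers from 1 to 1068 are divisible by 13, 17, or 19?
⌊1068/13⌋+⌊1068/17⌋+⌊1068/19⌋ - ⌊1068/221⌋-⌊1068/247⌋-⌊1068/323⌋ + ⌊1068/4199⌋ = 82+62+56 - 4-4-3 + 0 = 189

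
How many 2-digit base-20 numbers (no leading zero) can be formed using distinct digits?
First digit: 19 choices (nonzero). Then descending: 19 × 19 = 361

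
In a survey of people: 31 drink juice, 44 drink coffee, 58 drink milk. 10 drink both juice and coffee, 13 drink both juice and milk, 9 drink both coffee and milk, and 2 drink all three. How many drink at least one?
|A∪B∪C| = 31+44+58-10-13-9+2 = 103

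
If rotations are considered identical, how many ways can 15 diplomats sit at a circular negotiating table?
Circular: fix one position, arrange the rest. (15-1)! = 87178291200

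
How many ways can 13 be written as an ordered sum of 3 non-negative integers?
C(13+3-1, 3-1) = C(15, 2) = 105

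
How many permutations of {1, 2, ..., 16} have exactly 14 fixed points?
Choose the 14 fixed points C(16,14) = 120, derange the rest: !2 = Σ_{j=0}^{2} (-1)^j·2!/j! = 2 - 2 + 1 = 1. Product = 120 × 1 = 120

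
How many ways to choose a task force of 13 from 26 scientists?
C(26,13) = 26!/(13!×13!) = 10400600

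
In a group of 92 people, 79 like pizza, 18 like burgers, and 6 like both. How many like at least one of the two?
|A∪B| = |A| + |B| - |A∩B| = 79 + 18 - 6 = 91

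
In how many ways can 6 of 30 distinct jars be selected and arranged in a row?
P(30,6) = 30!/(30-6)! = 427518000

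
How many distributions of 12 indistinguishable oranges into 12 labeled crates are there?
C(12+12-1, 12-1) = C(23, 11) = 1352078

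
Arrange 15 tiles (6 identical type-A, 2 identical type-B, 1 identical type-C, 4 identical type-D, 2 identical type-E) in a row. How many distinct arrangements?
15! / (6! × 2! × 1! × 4! × 2!) = 18918900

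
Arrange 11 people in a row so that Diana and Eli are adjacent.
Treat as block: (11-1)! × 2! = 3628800 × 2 = 7257600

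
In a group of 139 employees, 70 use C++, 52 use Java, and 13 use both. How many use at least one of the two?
|A∪B| = |A| + |B| - |A∩B| = 70 + 52 - 13 = 109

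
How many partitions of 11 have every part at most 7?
Let r_j(i) = number of partitions of i into parts ≤ j, for i = 0..11. r_1(i) = 1 for all i; r_j(i) = r_{j-1}(i) + r_j(i-j). Rows j = 2..7: ≤2: 1 1 2 2 3 3 4 4 5 5 6 6; ≤3: 1 1 2 3 4 5 7 8 10 12 14 16; ≤4: 1 1 2 3 5 6 9 11 15 18 23 27; ≤5: 1 1 2 3 5 7 10 13 18 23 30 37; ≤6: 1 1 2 3 5 7 11 14 20 26 35 44; ≤7: 1 1 2 3 5 7 11 15 21 28 38 49. r_7(11) = 49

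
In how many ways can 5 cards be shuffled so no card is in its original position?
!5 = Σ_{j=0}^{5} (-1)^j·5!/j! = 120 - 120 + 60 - 20 + 5 - 1 = 44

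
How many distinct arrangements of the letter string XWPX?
4! / (1! × 1! × 2!) = 12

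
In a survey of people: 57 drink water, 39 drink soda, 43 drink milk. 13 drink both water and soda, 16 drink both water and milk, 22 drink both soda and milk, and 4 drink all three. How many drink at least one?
|A∪B∪C| = 57+39+43-13-16-22+4 = 92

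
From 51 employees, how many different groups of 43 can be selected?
C(51,43) = 51!/(43!×8!) = 636763050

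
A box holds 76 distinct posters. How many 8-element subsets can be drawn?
C(76,8) = 76!/(8!×68!) = 18855883575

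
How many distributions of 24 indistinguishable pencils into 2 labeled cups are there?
C(24+2-1, 2-1) = C(25, 1) = 25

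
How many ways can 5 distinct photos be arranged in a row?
5! = 120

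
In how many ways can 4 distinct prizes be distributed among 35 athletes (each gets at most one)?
P(35,4) = 35!/(35-4)! = 1256640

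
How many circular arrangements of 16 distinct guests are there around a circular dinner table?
Circular: fix one position, arrange the rest. (16-1)! = 1307674368000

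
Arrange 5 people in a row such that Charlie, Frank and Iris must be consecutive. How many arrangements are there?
Treat the 3 as one block: (5-3+1)! × 3! = 6 × 6 = 36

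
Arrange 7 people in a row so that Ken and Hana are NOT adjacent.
Total - adjacent = 7! - (7-1)!×2 = 5040 - 1440 = 3600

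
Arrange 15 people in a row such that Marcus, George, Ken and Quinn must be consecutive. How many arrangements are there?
Treat the 4 as one block: (15-4+1)! × 4! = 479001600 × 24 = 11496038400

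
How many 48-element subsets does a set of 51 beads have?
C(51,48) = 51!/(48!×3!) = 20825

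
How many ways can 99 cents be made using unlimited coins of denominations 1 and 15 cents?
Coefficient of x^99 in 1/(1-x^1) · 1/(1-x^15). Use j coins of 15 for j = 0..⌊99/15⌋ = 6, the rest in 1s: 6 + 1 = 7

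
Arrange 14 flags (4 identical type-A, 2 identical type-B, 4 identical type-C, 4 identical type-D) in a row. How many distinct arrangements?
14! / (4! × 2! × 4! × 4!) = 3153150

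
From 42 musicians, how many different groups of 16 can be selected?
C(42,16) = 42!/(16!×26!) = 166509721602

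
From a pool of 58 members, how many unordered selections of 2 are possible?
C(58,2) = 58!/(2!×56!) = 1653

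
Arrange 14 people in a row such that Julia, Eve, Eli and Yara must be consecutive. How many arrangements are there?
Treat the 4 as one block: (14-4+1)! × 4! = 39916800 × 24 = 958003200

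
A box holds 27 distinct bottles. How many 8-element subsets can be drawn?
C(27,8) = 27!/(8!×19!) = 2220075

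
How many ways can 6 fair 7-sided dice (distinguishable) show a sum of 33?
Coefficient of x^33 in (x + x² + ... + x^7)^6. By inclusion-exclusion on dice exceeding 7: Σ_j (-1)^j C(6,j)·C(33-1-7j, 5) = C(6,0)·C(32,5) - C(6,1)·C(25,5) + C(6,2)·C(18,5) - C(6,3)·C(11,5) = 1·201376 - 6·53130 + 15·8568 - 20·462 = 1876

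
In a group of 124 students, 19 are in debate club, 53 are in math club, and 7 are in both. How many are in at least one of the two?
|A∪B| = |A| + |B| - |A∩B| = 19 + 53 - 7 = 65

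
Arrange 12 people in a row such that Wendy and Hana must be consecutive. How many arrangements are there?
Treat the 2 as one block: (12-2+1)! × 2! = 39916800 × 2 = 79833600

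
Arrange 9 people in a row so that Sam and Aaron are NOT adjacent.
Total - adjacent = 9! - (9-1)!×2 = 362880 - 80640 = 282240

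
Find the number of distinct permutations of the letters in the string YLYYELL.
7! / (3! × 1! × 3!) = 140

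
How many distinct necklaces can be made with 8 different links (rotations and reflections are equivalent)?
(8-1)!/2 = 5040/2 = 2520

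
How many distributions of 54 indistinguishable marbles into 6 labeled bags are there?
C(54+6-1, 6-1) = C(59, 5) = 5006386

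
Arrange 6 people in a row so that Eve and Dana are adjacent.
Treat as block: (6-1)! × 2! = 120 × 2 = 240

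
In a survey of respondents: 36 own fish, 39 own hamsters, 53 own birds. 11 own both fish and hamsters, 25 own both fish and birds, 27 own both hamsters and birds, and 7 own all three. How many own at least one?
|A∪B∪C| = 36+39+53-11-25-27+7 = 72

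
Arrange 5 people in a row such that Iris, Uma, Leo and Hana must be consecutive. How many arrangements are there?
Treat the 4 as one block: (5-4+1)! × 4! = 2 × 24 = 48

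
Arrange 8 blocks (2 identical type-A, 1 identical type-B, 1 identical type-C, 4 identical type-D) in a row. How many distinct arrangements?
8! / (2! × 1! × 1! × 4!) = 840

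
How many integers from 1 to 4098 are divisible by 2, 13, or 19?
⌊4098/2⌋+⌊4098/13⌋+⌊4098/19⌋ - ⌊4098/26⌋-⌊4098/38⌋-⌊4098/247⌋ + ⌊4098/494⌋ = 2049+315+215 - 157-107-16 + 8 = 2307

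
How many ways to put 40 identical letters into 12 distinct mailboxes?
C(40+12-1, 12-1) = C(51, 11) = 47626016970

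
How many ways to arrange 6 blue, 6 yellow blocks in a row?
12! / (6! × 6!) = 924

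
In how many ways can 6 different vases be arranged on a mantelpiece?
6! = 720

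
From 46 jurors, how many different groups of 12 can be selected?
C(46,12) = 46!/(12!×34!) = 38910617655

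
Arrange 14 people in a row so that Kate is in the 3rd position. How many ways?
Fix one position: (14-1)! = 6227020800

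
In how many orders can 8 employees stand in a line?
8! = 40320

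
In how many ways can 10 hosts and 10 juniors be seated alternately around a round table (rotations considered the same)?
Fix one of the hosts: (10-1)! ways for the remaining hosts, × 10! ways for the juniors = 362880 × 3628800 = 1316818944000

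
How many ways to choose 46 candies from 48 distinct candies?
C(48,46) = 48!/(46!×2!) = 1128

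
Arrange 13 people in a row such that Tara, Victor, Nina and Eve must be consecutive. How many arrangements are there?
Treat the 4 as one block: (13-4+1)! × 4! = 3628800 × 24 = 87091200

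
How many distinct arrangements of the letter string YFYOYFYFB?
9! / (3! × 1! × 1! × 4!) = 2520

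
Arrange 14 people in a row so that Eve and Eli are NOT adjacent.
Total - adjacent = 14! - (14-1)!×2 = 87178291200 - 12454041600 = 74724249600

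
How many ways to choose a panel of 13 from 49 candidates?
C(49,13) = 49!/(13!×36!) = 262596783764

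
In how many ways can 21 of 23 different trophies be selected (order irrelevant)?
C(23,21) = 23!/(21!×2!) = 253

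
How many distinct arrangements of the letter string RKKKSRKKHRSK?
12! / (1! × 2! × 3! × 6!) = 55440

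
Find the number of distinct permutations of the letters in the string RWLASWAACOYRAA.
14! / (2! × 5! × 2! × 1! × 1! × 1! × 1! × 1!) = 181621440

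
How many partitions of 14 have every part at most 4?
Let r_j(i) = number of partitions of i into parts ≤ j, for i = 0..14. r_1(i) = 1 for all i; r_j(i) = r_{j-1}(i) + r_j(i-j). Rows j = 2..4: ≤2: 1 1 2 2 3 3 4 4 5 5 6 6 7 7 8; ≤3: 1 1 2 3 4 5 7 8 10 12 14 16 19 21 24; ≤4: 1 1 2 3 5 6 9 11 15 18 23 27 34 39 47. r_4(14) = 47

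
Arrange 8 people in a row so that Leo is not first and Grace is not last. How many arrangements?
By inclusion-exclusion: 8! - 2×(8-1)! + (8-2)! = 40320 - 10080 + 720 = 30960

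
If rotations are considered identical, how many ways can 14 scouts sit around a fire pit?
Circular: fix one position, arrange the rest. (14-1)! = 6227020800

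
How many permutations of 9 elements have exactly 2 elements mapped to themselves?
Choose the 2 fixed points C(9,2) = 36, derange the rest: !7 = Σ_{j=0}^{7} (-1)^j·7!/j! = 5040 - 5040 + 2520 - 840 + 210 - 42 + 7 - 1 = 1854. Product = 36 × 1854 = 66744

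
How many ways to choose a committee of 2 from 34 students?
C(34,2) = 34!/(2!×32!) = 561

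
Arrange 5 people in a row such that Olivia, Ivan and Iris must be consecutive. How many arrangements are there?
Treat the 3 as one block: (5-3+1)! × 3! = 6 × 6 = 36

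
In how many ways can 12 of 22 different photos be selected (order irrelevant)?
C(22,12) = 22!/(12!×10!) = 646646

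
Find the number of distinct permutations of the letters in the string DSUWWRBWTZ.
10! / (1! × 1! × 1! × 1! × 1! × 1! × 1! × 3!) = 604800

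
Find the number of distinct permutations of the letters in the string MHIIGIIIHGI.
11! / (1! × 2! × 6! × 2!) = 13860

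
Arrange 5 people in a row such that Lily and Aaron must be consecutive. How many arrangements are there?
Treat the 2 as one block: (5-2+1)! × 2! = 24 × 2 = 48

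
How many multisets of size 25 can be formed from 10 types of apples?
C(25+10-1, 10-1) = C(34, 9) = 52451256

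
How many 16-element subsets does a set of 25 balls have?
C(25,16) = 25!/(16!×9!) = 2042975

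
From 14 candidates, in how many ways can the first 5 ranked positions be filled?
P(14,5) = 14!/(14-5)! = 240240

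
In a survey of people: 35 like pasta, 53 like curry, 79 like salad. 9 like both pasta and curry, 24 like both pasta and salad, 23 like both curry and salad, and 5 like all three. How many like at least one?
|A∪B∪C| = 35+53+79-9-24-23+5 = 116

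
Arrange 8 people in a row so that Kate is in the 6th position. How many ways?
Fix one position: (8-1)! = 5040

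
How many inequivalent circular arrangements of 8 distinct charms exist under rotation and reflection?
(8-1)!/2 = 5040/2 = 2520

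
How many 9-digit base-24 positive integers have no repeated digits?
First digit: 23 choices (nonzero). Then descending: 23 × 23 × 22 × 21 × 20 × 19 × 18 × 17 × 16 = 454697591040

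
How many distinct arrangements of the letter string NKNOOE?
6! / (1! × 2! × 2! × 1!) = 180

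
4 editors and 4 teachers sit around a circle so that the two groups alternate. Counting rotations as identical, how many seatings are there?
Fix one of the editors: (4-1)! ways for the remaining editors, × 4! ways for the teachers = 6 × 24 = 144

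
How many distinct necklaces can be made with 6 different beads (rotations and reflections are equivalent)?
(6-1)!/2 = 120/2 = 60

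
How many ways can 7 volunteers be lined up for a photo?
7! = 5040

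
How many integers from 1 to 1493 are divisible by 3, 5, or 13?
⌊1493/3⌋+⌊1493/5⌋+⌊1493/13⌋ - ⌊1493/15⌋-⌊1493/39⌋-⌊1493/65⌋ + ⌊1493/195⌋ = 497+298+114 - 99-38-22 + 7 = 757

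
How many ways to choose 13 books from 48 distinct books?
C(48,13) = 48!/(13!×35!) = 192928249296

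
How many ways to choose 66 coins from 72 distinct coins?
C(72,66) = 72!/(66!×6!) = 156238908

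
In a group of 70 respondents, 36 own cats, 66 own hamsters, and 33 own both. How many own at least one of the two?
|A∪B| = |A| + |B| - |A∩B| = 36 + 66 - 33 = 69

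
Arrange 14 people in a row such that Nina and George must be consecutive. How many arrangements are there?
Treat the 2 as one block: (14-2+1)! × 2! = 6227020800 × 2 = 12454041600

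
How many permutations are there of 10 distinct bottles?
10! = 3628800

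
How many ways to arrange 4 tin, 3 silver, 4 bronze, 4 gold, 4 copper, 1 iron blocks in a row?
20! / (4! × 3! × 4! × 4! × 4! × 1!) = 1222160940000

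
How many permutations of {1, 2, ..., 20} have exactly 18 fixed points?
Choose the 18 fixed points C(20,18) = 190, derange the rest: !2 = Σ_{j=0}^{2} (-1)^j·2!/j! = 2 - 2 + 1 = 1. Product = 190 × 1 = 190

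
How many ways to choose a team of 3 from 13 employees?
C(13,3) = 13!/(3!×10!) = 286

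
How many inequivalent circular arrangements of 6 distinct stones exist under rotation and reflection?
(6-1)!/2 = 120/2 = 60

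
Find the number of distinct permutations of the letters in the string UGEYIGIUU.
9! / (2! × 3! × 1! × 1! × 2!) = 15120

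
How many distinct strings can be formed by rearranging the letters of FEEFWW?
6! / (2! × 2! × 2!) = 90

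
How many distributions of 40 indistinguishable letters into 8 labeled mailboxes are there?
C(40+8-1, 8-1) = C(47, 7) = 62891499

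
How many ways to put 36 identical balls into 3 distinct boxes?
C(36+3-1, 3-1) = C(38, 2) = 703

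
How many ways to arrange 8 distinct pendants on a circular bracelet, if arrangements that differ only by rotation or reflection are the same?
(8-1)!/2 = 5040/2 = 2520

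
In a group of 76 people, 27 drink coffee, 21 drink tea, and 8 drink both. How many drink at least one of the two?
|A∪B| = |A| + |B| - |A∩B| = 27 + 21 - 8 = 40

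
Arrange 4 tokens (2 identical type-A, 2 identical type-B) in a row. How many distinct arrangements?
4! / (2! × 2!) = 6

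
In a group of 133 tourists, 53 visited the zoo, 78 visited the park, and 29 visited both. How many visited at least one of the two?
|A∪B| = |A| + |B| - |A∩B| = 53 + 78 - 29 = 102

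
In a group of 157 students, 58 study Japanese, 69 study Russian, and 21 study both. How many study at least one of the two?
|A∪B| = |A| + |B| - |A∩B| = 58 + 69 - 21 = 106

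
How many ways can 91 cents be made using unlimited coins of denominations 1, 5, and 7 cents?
Coefficient of x^91 in 1/(1-x^1) · 1/(1-x^5) · 1/(1-x^7). Case on j = number of 7-cent coins (j = 0..13); remainder r = 91 - 7j is made from {1,5} in ⌊r/5⌋+1 ways. r = 91, 84, 77, 70, 63, 56, 49, 42, 35, 28, 21, 14, 7, 0 → 19 + 17 + 16 + 15 + 13 + 12 + 10 + 9 + 8 + 6 + 5 + 3 + 2 + 1 = 136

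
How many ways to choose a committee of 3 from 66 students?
C(66,3) = 66!/(3!×63!) = 45760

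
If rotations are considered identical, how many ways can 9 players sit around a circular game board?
Circular: fix one position, arrange the rest. (9-1)! = 40320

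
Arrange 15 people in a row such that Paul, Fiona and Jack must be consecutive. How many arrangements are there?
Treat the 3 as one block: (15-3+1)! × 3! = 6227020800 × 6 = 37362124800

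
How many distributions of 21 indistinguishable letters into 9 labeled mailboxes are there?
C(21+9-1, 9-1) = C(29, 8) = 4292145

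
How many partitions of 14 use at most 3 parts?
By conjugation, equals partitions of 14 into parts ≤ 3. Let r_j(i) = number of partitions of i into parts ≤ j, for i = 0..14. r_1(i) = 1 for all i; r_j(i) = r_{j-1}(i) + r_j(i-j). Rows j = 2..3: ≤2: 1 1 2 2 3 3 4 4 5 5 6 6 7 7 8; ≤3: 1 1 2 3 4 5 7 8 10 12 14 16 19 21 24. r_3(14) = 24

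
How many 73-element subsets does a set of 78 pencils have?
C(78,73) = 78!/(73!×5!) = 21111090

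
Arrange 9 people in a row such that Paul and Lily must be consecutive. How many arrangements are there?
Treat the 2 as one block: (9-2+1)! × 2! = 40320 × 2 = 80640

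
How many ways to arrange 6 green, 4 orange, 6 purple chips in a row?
16! / (6! × 4! × 6!) = 1681680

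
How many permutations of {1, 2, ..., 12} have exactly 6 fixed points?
Choose the 6 fixed points C(12,6) = 924, derange the rest: !6 = Σ_{j=0}^{6} (-1)^j·6!/j! = 720 - 720 + 360 - 120 + 30 - 6 + 1 = 265. Product = 924 × 265 = 244860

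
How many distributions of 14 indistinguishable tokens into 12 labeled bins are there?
C(14+12-1, 12-1) = C(25, 11) = 4457400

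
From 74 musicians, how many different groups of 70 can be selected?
C(74,70) = 74!/(70!×4!) = 1150626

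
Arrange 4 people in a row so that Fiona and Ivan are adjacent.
Treat as block: (4-1)! × 2! = 6 × 2 = 12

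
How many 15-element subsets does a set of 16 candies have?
C(16,15) = 16!/(15!×1!) = 16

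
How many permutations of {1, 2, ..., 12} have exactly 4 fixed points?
Choose the 4 fixed points C(12,4) = 495, derange the rest: !8 = Σ_{j=0}^{8} (-1)^j·8!/j! = 40320 - 40320 + 20160 - 6720 + 1680 - 336 + 56 - 8 + 1 = 14833. Product = 495 × 14833 = 7342335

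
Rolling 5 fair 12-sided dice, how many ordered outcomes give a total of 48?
Coefficient of x^48 in (x + x² + ... + x^12)^5. By inclusion-exclusion on dice exceeding 12: Σ_j (-1)^j C(5,j)·C(48-1-12j, 4) = C(5,0)·C(47,4) - C(5,1)·C(35,4) + C(5,2)·C(23,4) - C(5,3)·C(11,4) = 1·178365 - 5·52360 + 10·8855 - 10·330 = 1815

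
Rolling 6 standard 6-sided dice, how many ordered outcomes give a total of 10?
Coefficient of x^10 in (x + x² + ... + x^6)^6. By inclusion-exclusion on dice exceeding 6: Σ_j (-1)^j C(6,j)·C(10-1-6j, 5) = C(6,0)·C(9,5) = 1·126 = 126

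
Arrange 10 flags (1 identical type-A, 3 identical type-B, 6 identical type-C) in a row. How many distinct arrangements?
10! / (1! × 3! × 6!) = 840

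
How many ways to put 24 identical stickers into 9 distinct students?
C(24+9-1, 9-1) = C(32, 8) = 10518300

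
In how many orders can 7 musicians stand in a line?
7! = 5040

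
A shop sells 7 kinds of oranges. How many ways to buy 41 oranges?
C(41+7-1, 7-1) = C(47, 6) = 10737573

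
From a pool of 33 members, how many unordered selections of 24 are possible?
C(33,24) = 33!/(24!×9!) = 38567100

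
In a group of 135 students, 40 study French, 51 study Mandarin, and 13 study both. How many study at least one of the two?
|A∪B| = |A| + |B| - |A∩B| = 40 + 51 - 13 = 78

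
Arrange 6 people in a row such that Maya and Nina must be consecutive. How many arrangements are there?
Treat the 2 as one block: (6-2+1)! × 2! = 120 × 2 = 240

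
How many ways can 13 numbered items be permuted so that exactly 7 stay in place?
Choose the 7 fixed points C(13,7) = 1716, derange the rest: !6 = Σ_{j=0}^{6} (-1)^j·6!/j! = 720 - 720 + 360 - 120 + 30 - 6 + 1 = 265. Product = 1716 × 265 = 454740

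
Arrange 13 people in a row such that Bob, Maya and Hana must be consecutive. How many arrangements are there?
Treat the 3 as one block: (13-3+1)! × 3! = 39916800 × 6 = 239500800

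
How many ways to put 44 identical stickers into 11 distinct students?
C(44+11-1, 11-1) = C(54, 10) = 23930713170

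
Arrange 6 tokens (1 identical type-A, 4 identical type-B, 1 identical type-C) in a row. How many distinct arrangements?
6! / (1! × 4! × 1!) = 30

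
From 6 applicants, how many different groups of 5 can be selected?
C(6,5) = 6!/(5!×1!) = 6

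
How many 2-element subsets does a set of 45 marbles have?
C(45,2) = 45!/(2!×43!) = 990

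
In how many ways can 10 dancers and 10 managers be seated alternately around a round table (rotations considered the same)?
Fix one of the dancers: (10-1)! ways for the remaining dancers, × 10! ways for the managers = 362880 × 3628800 = 1316818944000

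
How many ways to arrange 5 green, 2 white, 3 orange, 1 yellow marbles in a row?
11! / (5! × 2! × 3! × 1!) = 27720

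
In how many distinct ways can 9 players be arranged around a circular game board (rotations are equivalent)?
Circular: fix one position, arrange the rest. (9-1)! = 40320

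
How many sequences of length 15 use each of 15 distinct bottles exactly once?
15! = 1307674368000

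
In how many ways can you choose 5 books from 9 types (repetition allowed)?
C(5+9-1, 9-1) = C(13, 8) = 1287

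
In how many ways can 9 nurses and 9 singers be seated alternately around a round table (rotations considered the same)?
Fix one of the nurses: (9-1)! ways for the remaining nurses, × 9! ways for the singers = 40320 × 362880 = 14631321600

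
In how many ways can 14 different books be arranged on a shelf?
14! = 87178291200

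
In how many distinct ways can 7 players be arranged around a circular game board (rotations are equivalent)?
Circular: fix one position, arrange the rest. (7-1)! = 720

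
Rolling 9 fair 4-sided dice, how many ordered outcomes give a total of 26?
Coefficient of x^26 in (x + x² + ... + x^4)^9. By inclusion-exclusion on dice exceeding 4: Σ_j (-1)^j C(9,j)·C(26-1-4j, 8) = C(9,0)·C(25,8) - C(9,1)·C(21,8) + C(9,2)·C(17,8) - C(9,3)·C(13,8) + C(9,4)·C(9,8) = 1·1081575 - 9·203490 + 36·24310 - 84·1287 + 126·9 = 18351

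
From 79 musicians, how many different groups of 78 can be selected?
C(79,78) = 79!/(78!×1!) = 79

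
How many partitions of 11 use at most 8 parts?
By conjugation, equals partitions of 11 into parts ≤ 8. Let r_j(i) = number of partitions of i into parts ≤ j, for i = 0..11. r_1(i) = 1 for all i; r_j(i) = r_{j-1}(i) + r_j(i-j). Rows j = 2..8: ≤2: 1 1 2 2 3 3 4 4 5 5 6 6; ≤3: 1 1 2 3 4 5 7 8 10 12 14 16; ≤4: 1 1 2 3 5 6 9 11 15 18 23 27; ≤5: 1 1 2 3 5 7 10 13 18 23 30 37; ≤6: 1 1 2 3 5 7 11 14 20 26 35 44; ≤7: 1 1 2 3 5 7 11 15 21 28 38 49; ≤8: 1 1 2 3 5 7 11 15 22 29 40 52. r_8(11) = 52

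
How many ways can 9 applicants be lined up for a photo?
9! = 362880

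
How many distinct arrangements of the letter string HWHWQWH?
7! / (1! × 3! × 3!) = 140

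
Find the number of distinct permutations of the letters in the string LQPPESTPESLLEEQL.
16! / (1! × 4! × 2! × 3! × 2! × 4!) = 1513512000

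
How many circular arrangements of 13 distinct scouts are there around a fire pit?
Circular: fix one position, arrange the rest. (13-1)! = 479001600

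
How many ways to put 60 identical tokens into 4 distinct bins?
C(60+4-1, 4-1) = C(63, 3) = 39711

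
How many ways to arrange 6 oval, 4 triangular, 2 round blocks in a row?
12! / (6! × 4! × 2!) = 13860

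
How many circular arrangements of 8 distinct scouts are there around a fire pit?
Circular: fix one position, arrange the rest. (8-1)! = 5040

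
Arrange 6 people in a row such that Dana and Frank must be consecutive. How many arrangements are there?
Treat the 2 as one block: (6-2+1)! × 2! = 120 × 2 = 240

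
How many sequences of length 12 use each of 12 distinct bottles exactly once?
12! = 479001600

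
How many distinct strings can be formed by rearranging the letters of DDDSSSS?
7! / (4! × 3!) = 35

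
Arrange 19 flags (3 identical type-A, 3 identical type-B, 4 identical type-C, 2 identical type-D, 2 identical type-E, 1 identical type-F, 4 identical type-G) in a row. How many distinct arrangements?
19! / (3! × 3! × 4! × 2! × 2! × 1! × 4!) = 1466593128000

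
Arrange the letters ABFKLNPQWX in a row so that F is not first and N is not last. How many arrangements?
By inclusion-exclusion: 10! - 2×(10-1)! + (10-2)! = 3628800 - 725760 + 40320 = 2943360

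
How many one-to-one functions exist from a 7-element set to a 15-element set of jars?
P(15,7) = 15!/(15-7)! = 32432400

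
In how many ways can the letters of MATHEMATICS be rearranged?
11! / (2! × 2! × 2! × 1! × 1! × 1! × 1! × 1!) = 4989600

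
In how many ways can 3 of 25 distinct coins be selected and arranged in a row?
P(25,3) = 25!/(25-3)! = 13800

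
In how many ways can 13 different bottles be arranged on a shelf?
13! = 6227020800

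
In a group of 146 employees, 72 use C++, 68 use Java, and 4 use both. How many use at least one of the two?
|A∪B| = |A| + |B| - |A∩B| = 72 + 68 - 4 = 136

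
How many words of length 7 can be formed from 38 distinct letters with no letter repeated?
P(38,7) = 38!/(38-7)! = 63606090240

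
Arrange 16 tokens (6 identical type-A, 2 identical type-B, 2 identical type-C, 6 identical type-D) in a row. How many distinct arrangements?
16! / (6! × 2! × 2! × 6!) = 10090080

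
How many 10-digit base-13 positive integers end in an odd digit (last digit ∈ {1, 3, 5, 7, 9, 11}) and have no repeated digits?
Last∈{1,3,5,7,9,11}. Last=0: 0. Last nonzero: 6×11×P(11,8) = 439084800. Total = 439084800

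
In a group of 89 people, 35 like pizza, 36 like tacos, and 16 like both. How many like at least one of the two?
|A∪B| = |A| + |B| - |A∩B| = 35 + 36 - 16 = 55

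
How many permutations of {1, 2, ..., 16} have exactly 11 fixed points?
Choose the 11 fixed points C(16,11) = 4368, derange the rest: !5 = Σ_{j=0}^{5} (-1)^j·5!/j! = 120 - 120 + 60 - 20 + 5 - 1 = 44. Product = 4368 × 44 = 192192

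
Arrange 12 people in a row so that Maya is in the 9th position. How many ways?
Fix one position: (12-1)! = 39916800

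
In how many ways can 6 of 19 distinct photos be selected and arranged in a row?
P(19,6) = 19!/(19-6)! = 19535040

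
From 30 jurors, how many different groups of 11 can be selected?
C(30,11) = 30!/(11!×19!) = 54627300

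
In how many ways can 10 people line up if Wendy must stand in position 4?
Fix one position: (10-1)! = 362880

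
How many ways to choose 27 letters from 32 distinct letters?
C(32,27) = 32!/(27!×5!) = 201376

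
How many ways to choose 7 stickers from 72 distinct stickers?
C(72,7) = 72!/(7!×65!) = 1473109704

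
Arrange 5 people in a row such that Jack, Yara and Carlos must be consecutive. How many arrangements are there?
Treat the 3 as one block: (5-3+1)! × 3! = 6 × 6 = 36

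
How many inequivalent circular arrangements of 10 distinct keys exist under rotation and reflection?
(10-1)!/2 = 362880/2 = 181440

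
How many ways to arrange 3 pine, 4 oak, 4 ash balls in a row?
11! / (3! × 4! × 4!) = 11550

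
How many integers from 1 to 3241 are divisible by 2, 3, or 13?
⌊3241/2⌋+⌊3241/3⌋+⌊3241/13⌋ - ⌊3241/6⌋-⌊3241/26⌋-⌊3241/39⌋ + ⌊3241/78⌋ = 1620+1080+249 - 540-124-83 + 41 = 2243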